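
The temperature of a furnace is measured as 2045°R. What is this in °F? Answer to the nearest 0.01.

1585.33°F

In Celsius: (2045 - 491.67) × 5/9 = 862.9611°C.
In Fahrenheit: 862.9611 × 1.8 + 32 = 1585.33°F.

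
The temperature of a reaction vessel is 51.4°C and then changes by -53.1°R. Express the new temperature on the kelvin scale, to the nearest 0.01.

The 53.1°R change is an interval, so only the factor 5/9 applies: -53.1 × 5/9 = -29.5000°C.
Final Celsius temperature: 51.4000 - 29.5000 = 21.9000°C.
In kelvin: 21.9000 + 273.15 = 295.05 K.

295.05 K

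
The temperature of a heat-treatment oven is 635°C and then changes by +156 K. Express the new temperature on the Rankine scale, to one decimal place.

The 156 K change is an interval; Kelvin and Celsius degrees are the same size, so ΔC = +156°C.
Final Celsius temperature: 635.0000 + 156.0000 = 791.0000°C.
In Rankine: 791.0000 × 1.8 + 491.67 = 1915.5°R.

1915.5°R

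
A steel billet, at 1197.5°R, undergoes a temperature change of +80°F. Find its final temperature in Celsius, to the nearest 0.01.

Initial temperature in Celsius: (1197.5 - 491.67) × 5/9 = 392.1278°C.
The 80°F change is an interval, so only the factor 5/9 applies: +80 × 5/9 = +44.4444°C.
Final Celsius temperature: 392.1278 + 44.4444 = 436.5722°C.

436.57°C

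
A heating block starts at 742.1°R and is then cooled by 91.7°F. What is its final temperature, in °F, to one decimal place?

Initial temperature in Celsius: (742.1 - 491.67) × 5/9 = 139.1278°C.
The 91.7°F change is an interval, so only the factor 5/9 applies: -91.7 × 5/9 = -50.9444°C.
Final Celsius temperature: 139.1278 - 50.9444 = 88.1833°C.
In Fahrenheit: 88.1833 × 1.8 + 32 = 190.7°F.

190.7°F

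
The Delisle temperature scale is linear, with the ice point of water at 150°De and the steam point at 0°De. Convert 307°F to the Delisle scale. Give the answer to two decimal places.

-79.17°De

First in Celsius: (307 - 32) × 5/9 = 152.7778°C.
Linearly onto the Delisle scale: 150 + (152.7778 / 100) × (0 - 150) = -79.17°De.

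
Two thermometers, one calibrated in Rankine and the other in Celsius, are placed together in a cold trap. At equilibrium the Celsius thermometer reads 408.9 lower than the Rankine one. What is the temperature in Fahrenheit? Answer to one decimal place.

-154.2°F

Let x be the Rankine reading; then the Celsius reading is 5/9·x - 273.15.
(5/9·x - 273.15) - x = -408.9  ⇒  (-4/9)·x = -135.75  ⇒  x = 305.4375°R.
In Celsius: (305.4375 - 491.67) × 5/9 = -103.4625°C.
In Fahrenheit: -103.4625 × 1.8 + 32 = -154.2°F.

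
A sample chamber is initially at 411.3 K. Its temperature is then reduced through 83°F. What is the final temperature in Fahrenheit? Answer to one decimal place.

197.7°F

Initial temperature in Celsius: 411.3 - 273.15 = 138.1500°C.
The 83°F change is an interval, so only the factor 5/9 applies: -83 × 5/9 = -46.1111°C.
Final Celsius temperature: 138.1500 - 46.1111 = 92.0389°C.
In Fahrenheit: 92.0389 × 1.8 + 32 = 197.7°F.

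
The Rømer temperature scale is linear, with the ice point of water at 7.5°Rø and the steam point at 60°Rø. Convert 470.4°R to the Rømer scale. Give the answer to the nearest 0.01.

1.30°Rø

First in Celsius: (470.4 - 491.67) × 5/9 = -11.8167°C.
Linearly onto the Rømer scale: 7.5 + (-11.8167 / 100) × (60 - 7.5) = 1.30°Rø.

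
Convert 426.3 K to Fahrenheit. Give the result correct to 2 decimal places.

307.67°F

In Celsius: 426.3 - 273.15 = 153.1500°C.
In Fahrenheit: 153.1500 × 1.8 + 32 = 307.67°F.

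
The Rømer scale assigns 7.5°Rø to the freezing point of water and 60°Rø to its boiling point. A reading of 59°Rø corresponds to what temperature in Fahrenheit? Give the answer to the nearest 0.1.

Linear interpolation between the fixed points: C = (59 - 7.5) × 100 / (60 - 7.5) = 98.0952°C.
Then 98.0952 × 1.8 + 32 = 208.6°F.

208.6°F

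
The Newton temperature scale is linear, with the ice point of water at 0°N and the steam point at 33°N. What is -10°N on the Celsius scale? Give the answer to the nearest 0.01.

-30.30°C

Linear interpolation between the fixed points: C = (-10 - 0) × 100 / (33 - 0) = -30.3030°C.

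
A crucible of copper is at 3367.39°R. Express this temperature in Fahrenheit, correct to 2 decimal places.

In Celsius: (3367.39 - 491.67) × 5/9 = 1597.6222°C.
In Fahrenheit: 1597.6222 × 1.8 + 32 = 2907.72°F.

2907.72°F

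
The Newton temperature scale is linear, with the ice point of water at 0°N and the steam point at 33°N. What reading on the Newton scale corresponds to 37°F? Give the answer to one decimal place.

First in Celsius: (37 - 32) × 5/9 = 2.7778°C.
Linearly onto the Newton scale: 0 + (2.7778 / 100) × (33 - 0) = 0.9°N.

0.9°N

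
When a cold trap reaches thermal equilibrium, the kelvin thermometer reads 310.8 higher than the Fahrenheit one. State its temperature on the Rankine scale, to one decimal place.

Let x be the Fahrenheit reading; then the kelvin reading is 5/9·x + 255.372.
(5/9·x + 255.372) - x = 310.8  ⇒  (-4/9)·x = 55.4278  ⇒  x = -124.7125°F.
In Celsius: (-124.7125 - 32) × 5/9 = -87.0625°C.
In Rankine: -87.0625 × 1.8 + 491.67 = 335.0°R.

335.0°R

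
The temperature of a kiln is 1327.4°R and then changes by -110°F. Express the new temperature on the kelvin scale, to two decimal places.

Initial temperature in Celsius: (1327.4 - 491.67) × 5/9 = 464.2944°C.
The 110°F change is an interval, so only the factor 5/9 applies: -110 × 5/9 = -61.1111°C.
Final Celsius temperature: 464.2944 - 61.1111 = 403.1833°C.
In kelvin: 403.1833 + 273.15 = 676.33 K.

676.33 K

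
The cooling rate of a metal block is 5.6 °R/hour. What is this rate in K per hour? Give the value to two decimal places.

The quantity depends on a temperature interval, so only the ratio of degree sizes applies; the offset between the scales is irrelevant.
A change of 1°R is a change of 5/9 K, so 5.6 × 5/9 = 3.11.

3.11 K/hour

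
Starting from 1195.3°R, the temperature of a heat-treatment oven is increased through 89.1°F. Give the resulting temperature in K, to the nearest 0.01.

Initial temperature in Celsius: (1195.3 - 491.67) × 5/9 = 390.9056°C.
The 89.1°F change is an interval, so only the factor 5/9 applies: +89.1 × 5/9 = +49.5000°C.
Final Celsius temperature: 390.9056 + 49.5000 = 440.4056°C.
In kelvin: 440.4056 + 273.15 = 713.56 K.

713.56 K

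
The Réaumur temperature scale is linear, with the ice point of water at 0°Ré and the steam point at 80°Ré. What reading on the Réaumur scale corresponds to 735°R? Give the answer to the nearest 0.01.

108.15°Ré

First in Celsius: (735 - 491.67) × 5/9 = 135.1833°C.
Linearly onto the Réaumur scale: 0 + (135.1833 / 100) × (80 - 0) = 108.15°Ré.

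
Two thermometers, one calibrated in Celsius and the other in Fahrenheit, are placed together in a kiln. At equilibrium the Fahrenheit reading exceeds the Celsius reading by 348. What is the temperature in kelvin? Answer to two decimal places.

668.15 K

Let x be the Celsius reading; then the Fahrenheit reading is 1.8·x + 32.
(1.8·x + 32) - x = 348  ⇒  (0.8)·x = 316  ⇒  x = 395.0000°C.
In kelvin: 395.0000 + 273.15 = 668.15 K.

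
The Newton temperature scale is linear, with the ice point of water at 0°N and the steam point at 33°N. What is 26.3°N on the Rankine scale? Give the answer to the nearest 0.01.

635.12°R

Linear interpolation between the fixed points: C = (26.3 - 0) × 100 / (33 - 0) = 79.6970°C.
Then 79.6970 × 1.8 + 491.67 = 635.12°R.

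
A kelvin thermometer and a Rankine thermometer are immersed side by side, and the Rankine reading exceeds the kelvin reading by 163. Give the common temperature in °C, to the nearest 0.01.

-69.40°C

Let x be the kelvin reading; then the Rankine reading is 1.8·x.
(1.8·x) - x = 163  ⇒  (0.8)·x = 163  ⇒  x = 203.7500 K.
In Celsius: 203.75 - 273.15 = -69.40°C.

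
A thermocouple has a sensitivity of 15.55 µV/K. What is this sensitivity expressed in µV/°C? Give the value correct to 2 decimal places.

15.55 µV/°C

The quantity depends on a temperature interval, so only the ratio of degree sizes applies; the offset between the scales is irrelevant.
A change of 1°C is a change of 1 K, so per °C the value is 15.55 × 1 = 15.55.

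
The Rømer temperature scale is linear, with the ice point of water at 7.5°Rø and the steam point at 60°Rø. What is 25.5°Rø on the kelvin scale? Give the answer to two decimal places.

Linear interpolation between the fixed points: C = (25.5 - 7.5) × 100 / (60 - 7.5) = 34.2857°C.
Then 34.2857 + 273.15 = 307.44 K.

307.44 K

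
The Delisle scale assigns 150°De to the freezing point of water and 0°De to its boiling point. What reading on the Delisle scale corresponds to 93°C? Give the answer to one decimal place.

10.5°De

Linearly onto the Delisle scale: 150 + (93.0000 / 100) × (0 - 150) = 10.5°De.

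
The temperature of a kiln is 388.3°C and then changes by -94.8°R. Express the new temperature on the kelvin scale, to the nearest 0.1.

The 94.8°R change is an interval, so only the factor 5/9 applies: -94.8 × 5/9 = -52.6667°C.
Final Celsius temperature: 388.3000 - 52.6667 = 335.6333°C.
In kelvin: 335.6333 + 273.15 = 608.8 K.

608.8 K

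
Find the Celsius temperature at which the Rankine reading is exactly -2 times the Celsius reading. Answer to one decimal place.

Let C be the Celsius reading. The Rankine reading is R = 1.8·C + 491.67.
Require R = -2·C: 1.8·C + 491.67 = -2·C.
(3.8)·C = -491.67  ⇒  C = -129.4.

-129.4°C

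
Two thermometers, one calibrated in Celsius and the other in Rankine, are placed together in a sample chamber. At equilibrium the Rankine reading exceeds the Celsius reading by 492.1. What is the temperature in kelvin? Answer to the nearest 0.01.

Let x be the Celsius reading; then the Rankine reading is 1.8·x + 491.67.
(1.8·x + 491.67) - x = 492.1  ⇒  (0.8)·x = 0.43  ⇒  x = 0.5375°C.
In kelvin: 0.5375 + 273.15 = 273.69 K.

273.69 K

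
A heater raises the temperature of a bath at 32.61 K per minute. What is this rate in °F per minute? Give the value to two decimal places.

The quantity depends on a temperature interval, so only the ratio of degree sizes applies; the offset between the scales is irrelevant.
A change of 1 K is a change of 1.8°F, so 32.61 × 1.8 = 58.70.

58.70 °F/minute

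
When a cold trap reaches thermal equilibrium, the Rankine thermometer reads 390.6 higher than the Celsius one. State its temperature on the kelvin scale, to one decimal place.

146.8 K

Let x be the Celsius reading; then the Rankine reading is 1.8·x + 491.67.
(1.8·x + 491.67) - x = 390.6  ⇒  (0.8)·x = -101.07  ⇒  x = -126.3375°C.
In kelvin: -126.3375 + 273.15 = 146.8 K.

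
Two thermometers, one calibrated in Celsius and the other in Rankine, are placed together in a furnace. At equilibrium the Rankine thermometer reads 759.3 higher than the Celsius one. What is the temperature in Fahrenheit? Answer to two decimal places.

Let x be the Celsius reading; then the Rankine reading is 1.8·x + 491.67.
(1.8·x + 491.67) - x = 759.3  ⇒  (0.8)·x = 267.63  ⇒  x = 334.5375°C.
In Fahrenheit: 334.5375 × 1.8 + 32 = 634.17°F.

634.17°F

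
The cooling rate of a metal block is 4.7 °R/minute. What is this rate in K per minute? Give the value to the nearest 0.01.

Since only a temperature interval is involved, the additive offset between the scales drops out.
A change of 1°R is a change of 5/9 K, so 4.7 × 5/9 = 2.61.

2.61 K/minute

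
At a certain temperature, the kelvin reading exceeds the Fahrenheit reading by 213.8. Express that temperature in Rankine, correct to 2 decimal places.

Let x be the kelvin reading; then the Fahrenheit reading is 1.8·x - 459.67.
(1.8·x - 459.67) - x = -213.8  ⇒  (0.8)·x = 245.87  ⇒  x = 307.3375 K.
In Celsius: 307.3375 - 273.15 = 34.1875°C.
In Rankine: 34.1875 × 1.8 + 491.67 = 553.21°R.

553.21°R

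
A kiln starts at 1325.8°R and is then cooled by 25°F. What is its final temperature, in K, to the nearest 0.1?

Initial temperature in Celsius: (1325.8 - 491.67) × 5/9 = 463.4056°C.
The 25°F change is an interval, so only the factor 5/9 applies: -25 × 5/9 = -13.8889°C.
Final Celsius temperature: 463.4056 - 13.8889 = 449.5167°C.
In kelvin: 449.5167 + 273.15 = 722.7 K.

722.7 K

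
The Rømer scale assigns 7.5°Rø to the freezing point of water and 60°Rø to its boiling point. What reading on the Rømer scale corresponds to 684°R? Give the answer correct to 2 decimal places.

63.60°Rø

First in Celsius: (684 - 491.67) × 5/9 = 106.8500°C.
Linearly onto the Rømer scale: 7.5 + (106.8500 / 100) × (60 - 7.5) = 63.60°Rø.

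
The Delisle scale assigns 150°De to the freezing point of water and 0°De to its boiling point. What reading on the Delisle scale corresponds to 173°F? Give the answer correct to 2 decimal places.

32.50°De

First in Celsius: (173 - 32) × 5/9 = 78.3333°C.
Linearly onto the Delisle scale: 150 + (78.3333 / 100) × (0 - 150) = 32.50°De.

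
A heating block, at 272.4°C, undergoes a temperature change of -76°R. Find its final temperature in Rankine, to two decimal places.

905.99°R

The 76°R change is an interval, so only the factor 5/9 applies: -76 × 5/9 = -42.2222°C.
Final Celsius temperature: 272.4000 - 42.2222 = 230.1778°C.
In Rankine: 230.1778 × 1.8 + 491.67 = 905.99°R.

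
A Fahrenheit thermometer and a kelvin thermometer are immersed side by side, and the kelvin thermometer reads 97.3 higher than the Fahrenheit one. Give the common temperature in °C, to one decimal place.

Let x be the Fahrenheit reading; then the kelvin reading is 5/9·x + 255.372.
(5/9·x + 255.372) - x = 97.3  ⇒  (-4/9)·x = -158.072  ⇒  x = 355.6625°F.
In Celsius: (355.6625 - 32) × 5/9 = 179.8°C.

179.8°C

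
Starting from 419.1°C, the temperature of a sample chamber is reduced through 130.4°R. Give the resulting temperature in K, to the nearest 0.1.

619.8 K

The 130.4°R change is an interval, so only the factor 5/9 applies: -130.4 × 5/9 = -72.4444°C.
Final Celsius temperature: 419.1000 - 72.4444 = 346.6556°C.
In kelvin: 346.6556 + 273.15 = 619.8 K.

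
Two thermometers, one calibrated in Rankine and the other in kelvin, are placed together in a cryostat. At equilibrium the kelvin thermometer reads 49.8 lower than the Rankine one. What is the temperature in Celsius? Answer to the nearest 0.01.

-210.90°C

Let x be the Rankine reading; then the kelvin reading is 5/9·x.
(5/9·x) - x = -49.8  ⇒  (-4/9)·x = -49.8  ⇒  x = 112.0500°R.
In Celsius: (112.05 - 491.67) × 5/9 = -210.90°C.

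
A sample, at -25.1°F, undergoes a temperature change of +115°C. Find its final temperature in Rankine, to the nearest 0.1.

641.6°R

Initial temperature in Celsius: (-25.1 - 32) × 5/9 = -31.7222°C.
Final Celsius temperature: -31.7222 + 115.0000 = 83.2778°C.
In Rankine: 83.2778 × 1.8 + 491.67 = 641.6°R.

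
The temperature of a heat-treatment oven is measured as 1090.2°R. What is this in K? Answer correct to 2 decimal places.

605.67 K

In Celsius: (1090.2 - 491.67) × 5/9 = 332.5167°C.
In kelvin: 332.5167 + 273.15 = 605.67 K.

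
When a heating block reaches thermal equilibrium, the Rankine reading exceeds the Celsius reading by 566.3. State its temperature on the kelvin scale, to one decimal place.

Let x be the Celsius reading; then the Rankine reading is 1.8·x + 491.67.
(1.8·x + 491.67) - x = 566.3  ⇒  (0.8)·x = 74.63  ⇒  x = 93.2875°C.
In kelvin: 93.2875 + 273.15 = 366.4 K.

366.4 K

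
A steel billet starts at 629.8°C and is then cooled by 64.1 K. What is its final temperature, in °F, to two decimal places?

The 64.1 K change is an interval; Kelvin and Celsius degrees are the same size, so ΔC = -64.1°C.
Final Celsius temperature: 629.8000 - 64.1000 = 565.7000°C.
In Fahrenheit: 565.7000 × 1.8 + 32 = 1050.26°F.

1050.26°F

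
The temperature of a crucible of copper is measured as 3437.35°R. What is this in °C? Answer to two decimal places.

In Celsius: (3437.35 - 491.67) × 5/9 = 1636.4889°C.

1636.49°C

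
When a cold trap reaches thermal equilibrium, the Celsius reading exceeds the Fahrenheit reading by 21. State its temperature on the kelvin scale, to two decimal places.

206.90 K

Let x be the Fahrenheit reading; then the Celsius reading is 5/9·x - 17.7778.
(5/9·x - 17.7778) - x = 21  ⇒  (-4/9)·x = 38.7778  ⇒  x = -87.2500°F.
In Celsius: (-87.25 - 32) × 5/9 = -66.2500°C.
In kelvin: -66.2500 + 273.15 = 206.90 K.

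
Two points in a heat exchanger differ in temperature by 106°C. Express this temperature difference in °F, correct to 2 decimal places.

Only the scale ratio 1.8 matters for a change in temperature.
106 × 1.8 = 190.80.

190.80°F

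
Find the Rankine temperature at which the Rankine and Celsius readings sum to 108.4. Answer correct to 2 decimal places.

245.28°R

Let R be the Rankine reading. The Celsius reading is C = 5/9·R - 273.15.
Require R + C = 108.4: (14/9)·R - 273.15 = 108.4.
R = (108.4 + 273.15) / (14/9) = 245.28.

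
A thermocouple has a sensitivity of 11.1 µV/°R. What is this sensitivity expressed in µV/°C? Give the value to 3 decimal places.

The quantity depends on a temperature interval, so only the ratio of degree sizes applies; the offset between the scales is irrelevant.
A change of 1°C is a change of 1.8°R, so per °C the value is 11.1 × 1.8 = 19.980.

19.980 µV/°C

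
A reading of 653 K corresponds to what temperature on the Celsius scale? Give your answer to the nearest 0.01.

379.85°C

In Celsius: 653 - 273.15 = 379.8500°C.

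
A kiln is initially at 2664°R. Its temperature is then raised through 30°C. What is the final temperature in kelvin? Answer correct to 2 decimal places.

Initial temperature in Celsius: (2664 - 491.67) × 5/9 = 1206.8500°C.
Final Celsius temperature: 1206.8500 + 30.0000 = 1236.8500°C.
In kelvin: 1236.8500 + 273.15 = 1510.00 K.

1510.00 K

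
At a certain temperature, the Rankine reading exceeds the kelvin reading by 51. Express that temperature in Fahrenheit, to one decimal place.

Let x be the kelvin reading; then the Rankine reading is 1.8·x.
(1.8·x) - x = 51  ⇒  (0.8)·x = 51  ⇒  x = 63.7500 K.
In Celsius: 63.75 - 273.15 = -209.4000°C.
In Fahrenheit: -209.4000 × 1.8 + 32 = -344.9°F.

-344.9°F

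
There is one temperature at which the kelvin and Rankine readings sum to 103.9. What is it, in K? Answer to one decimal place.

Let K be the kelvin reading. The Rankine reading is R = 1.8·K.
Require K + R = 103.9: (2.8)·K = 103.9.
K = (103.9) / (2.8) = 37.1.

37.1 K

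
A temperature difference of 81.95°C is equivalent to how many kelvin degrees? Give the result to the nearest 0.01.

Celsius and kelvin degrees are the same size, so the interval is unchanged: 81.95.

81.95 K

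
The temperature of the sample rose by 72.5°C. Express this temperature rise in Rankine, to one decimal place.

130.5°R

For a temperature interval the offset drops out; only the factor 1.8 applies.
72.5 × 1.8 = 130.5.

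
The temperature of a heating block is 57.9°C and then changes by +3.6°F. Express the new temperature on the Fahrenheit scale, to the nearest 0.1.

The 3.6°F change is an interval, so only the factor 5/9 applies: +3.6 × 5/9 = +2.0000°C.
Final Celsius temperature: 57.9000 + 2.0000 = 59.9000°C.
In Fahrenheit: 59.9000 × 1.8 + 32 = 139.8°F.

139.8°F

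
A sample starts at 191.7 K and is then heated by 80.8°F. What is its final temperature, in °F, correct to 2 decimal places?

Initial temperature in Celsius: 191.7 - 273.15 = -81.4500°C.
The 80.8°F change is an interval, so only the factor 5/9 applies: +80.8 × 5/9 = +44.8889°C.
Final Celsius temperature: -81.4500 + 44.8889 = -36.5611°C.
In Fahrenheit: -36.5611 × 1.8 + 32 = -33.81°F.

-33.81°F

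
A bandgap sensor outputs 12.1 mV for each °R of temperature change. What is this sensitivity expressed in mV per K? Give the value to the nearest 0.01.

The quantity depends on a temperature interval, so only the ratio of degree sizes applies; the offset between the scales is irrelevant.
A change of 1 K is a change of 1.8°R, so per K the value is 12.1 × 1.8 = 21.78.

21.78 mV per K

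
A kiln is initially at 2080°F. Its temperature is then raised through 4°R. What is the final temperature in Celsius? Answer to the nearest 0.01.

1140.00°C

Initial temperature in Celsius: (2080 - 32) × 5/9 = 1137.7778°C.
The 4°R change is an interval, so only the factor 5/9 applies: +4 × 5/9 = +2.2222°C.
Final Celsius temperature: 1137.7778 + 2.2222 = 1140.0000°C.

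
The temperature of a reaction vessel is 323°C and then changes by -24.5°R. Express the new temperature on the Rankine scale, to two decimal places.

The 24.5°R change is an interval, so only the factor 5/9 applies: -24.5 × 5/9 = -13.6111°C.
Final Celsius temperature: 323.0000 - 13.6111 = 309.3889°C.
In Rankine: 309.3889 × 1.8 + 491.67 = 1048.57°R.

1048.57°R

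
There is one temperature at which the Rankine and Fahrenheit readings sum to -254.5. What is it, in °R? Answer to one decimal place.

Let R be the Rankine reading. The Fahrenheit reading is F = 1·R - 459.67.
Require R + F = -254.5: (2)·R - 459.67 = -254.5.
R = (-254.5 + 459.67) / (2) = 102.6.

102.6°R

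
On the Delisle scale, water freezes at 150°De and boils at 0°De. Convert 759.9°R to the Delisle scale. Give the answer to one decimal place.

First in Celsius: (759.9 - 491.67) × 5/9 = 149.0167°C.
Linearly onto the Delisle scale: 150 + (149.0167 / 100) × (0 - 150) = -73.5°De.

-73.5°De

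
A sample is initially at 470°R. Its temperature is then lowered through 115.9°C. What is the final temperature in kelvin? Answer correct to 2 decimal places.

Initial temperature in Celsius: (470 - 491.67) × 5/9 = -12.0389°C.
Final Celsius temperature: -12.0389 - 115.9000 = -127.9389°C.
In kelvin: -127.9389 + 273.15 = 145.21 K.

145.21 K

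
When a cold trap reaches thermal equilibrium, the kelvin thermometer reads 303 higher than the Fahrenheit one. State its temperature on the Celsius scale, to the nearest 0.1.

-77.3°C

Let x be the Fahrenheit reading; then the kelvin reading is 5/9·x + 255.372.
(5/9·x + 255.372) - x = 303  ⇒  (-4/9)·x = 47.6278  ⇒  x = -107.1625°F.
In Celsius: (-107.1625 - 32) × 5/9 = -77.3°C.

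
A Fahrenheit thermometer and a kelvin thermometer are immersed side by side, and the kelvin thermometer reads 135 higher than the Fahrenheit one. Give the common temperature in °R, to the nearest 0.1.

730.5°R

Let x be the Fahrenheit reading; then the kelvin reading is 5/9·x + 255.372.
(5/9·x + 255.372) - x = 135  ⇒  (-4/9)·x = -120.372  ⇒  x = 270.8375°F.
In Celsius: (270.8375 - 32) × 5/9 = 132.6875°C.
In Rankine: 132.6875 × 1.8 + 491.67 = 730.5°R.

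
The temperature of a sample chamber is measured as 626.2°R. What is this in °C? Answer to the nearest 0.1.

74.7°C

In Celsius: (626.2 - 491.67) × 5/9 = 74.7389°C.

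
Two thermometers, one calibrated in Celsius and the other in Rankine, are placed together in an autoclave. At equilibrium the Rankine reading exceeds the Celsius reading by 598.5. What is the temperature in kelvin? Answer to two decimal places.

406.69 K

Let x be the Celsius reading; then the Rankine reading is 1.8·x + 491.67.
(1.8·x + 491.67) - x = 598.5  ⇒  (0.8)·x = 106.83  ⇒  x = 133.5375°C.
In kelvin: 133.5375 + 273.15 = 406.69 K.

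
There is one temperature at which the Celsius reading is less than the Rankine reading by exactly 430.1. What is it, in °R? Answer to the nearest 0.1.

Let R be the Rankine reading. The Celsius reading is C = 5/9·R - 273.15.
Require C - R = -430.1: (-4/9)·R - 273.15 = -430.1.
R = (-430.1 + 273.15) / (-4/9) = 353.1.

353.1°R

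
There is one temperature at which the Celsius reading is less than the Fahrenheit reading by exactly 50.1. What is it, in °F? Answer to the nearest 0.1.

Let F be the Fahrenheit reading. The Celsius reading is C = 5/9·F - 17.7778.
Require C - F = -50.1: (-4/9)·F - 17.7778 = -50.1.
F = (-50.1 + 17.7778) / (-4/9) = 72.7.

72.7°F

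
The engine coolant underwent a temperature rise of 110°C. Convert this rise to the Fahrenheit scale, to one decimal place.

Only the scale ratio 1.8 matters for a change in temperature.
110 × 1.8 = 198.0.

198.0°F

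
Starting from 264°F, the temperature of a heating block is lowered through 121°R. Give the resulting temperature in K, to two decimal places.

Initial temperature in Celsius: (264 - 32) × 5/9 = 128.8889°C.
The 121°R change is an interval, so only the factor 5/9 applies: -121 × 5/9 = -67.2222°C.
Final Celsius temperature: 128.8889 - 67.2222 = 61.6667°C.
In kelvin: 61.6667 + 273.15 = 334.82 K.

334.82 K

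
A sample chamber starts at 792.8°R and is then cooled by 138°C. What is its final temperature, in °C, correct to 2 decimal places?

29.29°C

Initial temperature in Celsius: (792.8 - 491.67) × 5/9 = 167.2944°C.
Final Celsius temperature: 167.2944 - 138.0000 = 29.2944°C.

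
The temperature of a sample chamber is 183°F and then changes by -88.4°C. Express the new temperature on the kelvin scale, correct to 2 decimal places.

Initial temperature in Celsius: (183 - 32) × 5/9 = 83.8889°C.
Final Celsius temperature: 83.8889 - 88.4000 = -4.5111°C.
In kelvin: -4.5111 + 273.15 = 268.64 K.

268.64 K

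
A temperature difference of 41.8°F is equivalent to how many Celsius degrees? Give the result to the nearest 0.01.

For a temperature interval the offset drops out; only the factor 5/9 applies.
41.8 × 5/9 = 23.22.

23.22°C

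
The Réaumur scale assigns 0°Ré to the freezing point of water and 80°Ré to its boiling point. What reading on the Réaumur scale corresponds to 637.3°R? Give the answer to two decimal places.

64.72°Ré

First in Celsius: (637.3 - 491.67) × 5/9 = 80.9056°C.
Linearly onto the Réaumur scale: 0 + (80.9056 / 100) × (80 - 0) = 64.72°Ré.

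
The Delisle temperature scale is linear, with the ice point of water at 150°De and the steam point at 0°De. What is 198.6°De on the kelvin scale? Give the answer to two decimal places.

Linear interpolation between the fixed points: C = (198.6 - 150) × 100 / (0 - 150) = -32.4000°C.
Then -32.4000 + 273.15 = 240.75 K.

240.75 K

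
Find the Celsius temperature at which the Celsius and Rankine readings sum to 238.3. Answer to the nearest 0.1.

-90.5°C

Let C be the Celsius reading. The Rankine reading is R = 1.8·C + 491.67.
Require C + R = 238.3: (2.8)·C + 491.67 = 238.3.
C = (238.3 - 491.67) / (2.8) = -90.5.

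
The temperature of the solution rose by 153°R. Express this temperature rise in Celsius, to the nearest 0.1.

An interval of 1°R corresponds to 5/9°C.
153 × 5/9 = 85.0.

85.0°C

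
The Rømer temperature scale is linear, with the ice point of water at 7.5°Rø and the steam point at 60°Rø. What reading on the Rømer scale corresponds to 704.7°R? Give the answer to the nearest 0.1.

69.6°Rø

First in Celsius: (704.7 - 491.67) × 5/9 = 118.3500°C.
Linearly onto the Rømer scale: 7.5 + (118.3500 / 100) × (60 - 7.5) = 69.6°Rø.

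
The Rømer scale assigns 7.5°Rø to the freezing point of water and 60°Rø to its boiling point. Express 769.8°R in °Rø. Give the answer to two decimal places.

88.62°Rø

First in Celsius: (769.8 - 491.67) × 5/9 = 154.5167°C.
Linearly onto the Rømer scale: 7.5 + (154.5167 / 100) × (60 - 7.5) = 88.62°Rø.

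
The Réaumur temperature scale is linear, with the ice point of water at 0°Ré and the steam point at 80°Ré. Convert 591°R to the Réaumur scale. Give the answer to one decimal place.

First in Celsius: (591 - 491.67) × 5/9 = 55.1833°C.
Linearly onto the Réaumur scale: 0 + (55.1833 / 100) × (80 - 0) = 44.1°Ré.

44.1°Ré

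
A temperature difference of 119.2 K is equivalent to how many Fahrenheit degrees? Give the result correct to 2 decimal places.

214.56°F

Only the scale ratio 1.8 matters for a change in temperature.
119.2 × 1.8 = 214.56.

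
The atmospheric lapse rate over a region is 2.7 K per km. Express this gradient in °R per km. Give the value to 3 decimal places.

Since only a temperature interval is involved, the additive offset between the scales drops out.
A change of 1 K is a change of 1.8°R, so 2.7 × 1.8 = 4.860.

4.860 °R/km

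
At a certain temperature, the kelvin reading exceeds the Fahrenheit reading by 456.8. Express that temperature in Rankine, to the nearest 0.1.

6.5°R

Let x be the kelvin reading; then the Fahrenheit reading is 1.8·x - 459.67.
(1.8·x - 459.67) - x = -456.8  ⇒  (0.8)·x = 2.87  ⇒  x = 3.5875 K.
In Celsius: 3.5875 - 273.15 = -269.5625°C.
In Rankine: -269.5625 × 1.8 + 491.67 = 6.5°R.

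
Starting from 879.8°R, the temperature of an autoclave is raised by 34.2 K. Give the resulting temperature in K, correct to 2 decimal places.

522.98 K

Initial temperature in Celsius: (879.8 - 491.67) × 5/9 = 215.6278°C.
The 34.2 K change is an interval; Kelvin and Celsius degrees are the same size, so ΔC = +34.2°C.
Final Celsius temperature: 215.6278 + 34.2000 = 249.8278°C.
In kelvin: 249.8278 + 273.15 = 522.98 K.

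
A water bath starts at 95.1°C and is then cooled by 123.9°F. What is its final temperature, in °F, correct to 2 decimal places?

79.28°F

The 123.9°F change is an interval, so only the factor 5/9 applies: -123.9 × 5/9 = -68.8333°C.
Final Celsius temperature: 95.1000 - 68.8333 = 26.2667°C.
In Fahrenheit: 26.2667 × 1.8 + 32 = 79.28°F.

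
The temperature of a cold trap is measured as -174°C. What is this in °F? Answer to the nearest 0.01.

In Fahrenheit: -174.0000 × 1.8 + 32 = -281.20°F.

-281.20°F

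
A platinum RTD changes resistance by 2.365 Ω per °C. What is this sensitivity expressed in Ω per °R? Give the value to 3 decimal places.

1.314 Ω per °R

Since only a temperature interval is involved, the additive offset between the scales drops out.
A change of 1°R is a change of 5/9°C, so per °R the value is 2.365 × 5/9 = 1.314.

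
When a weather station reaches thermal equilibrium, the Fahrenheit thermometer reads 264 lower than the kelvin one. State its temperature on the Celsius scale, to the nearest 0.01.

-28.56°C

Let x be the kelvin reading; then the Fahrenheit reading is 1.8·x - 459.67.
(1.8·x - 459.67) - x = -264  ⇒  (0.8)·x = 195.67  ⇒  x = 244.5875 K.
In Celsius: 244.5875 - 273.15 = -28.56°C.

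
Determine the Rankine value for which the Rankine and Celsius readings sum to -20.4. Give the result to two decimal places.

162.48°R

Let R be the Rankine reading. The Celsius reading is C = 5/9·R - 273.15.
Require R + C = -20.4: (14/9)·R - 273.15 = -20.4.
R = (-20.4 + 273.15) / (14/9) = 162.48.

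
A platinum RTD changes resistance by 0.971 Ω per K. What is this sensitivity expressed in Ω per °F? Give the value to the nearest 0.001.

0.539 Ω per °F

The quantity depends on a temperature interval, so only the ratio of degree sizes applies; the offset between the scales is irrelevant.
A change of 1°F is a change of 5/9 K, so per °F the value is 0.971 × 5/9 = 0.539.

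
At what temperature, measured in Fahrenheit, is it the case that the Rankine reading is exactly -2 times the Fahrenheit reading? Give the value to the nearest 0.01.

-153.22°F

Let F be the Fahrenheit reading. The Rankine reading is R = 1·F + 459.67.
Require R = -2·F: 1·F + 459.67 = -2·F.
(3)·F = -459.67  ⇒  F = -153.22.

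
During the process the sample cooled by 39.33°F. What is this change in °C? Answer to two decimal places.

21.85°C

Only the scale ratio 5/9 matters for a change in temperature.
39.33 × 5/9 = 21.85.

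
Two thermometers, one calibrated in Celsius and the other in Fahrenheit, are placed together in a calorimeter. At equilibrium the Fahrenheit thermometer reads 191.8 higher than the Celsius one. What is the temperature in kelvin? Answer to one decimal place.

Let x be the Celsius reading; then the Fahrenheit reading is 1.8·x + 32.
(1.8·x + 32) - x = 191.8  ⇒  (0.8)·x = 159.8  ⇒  x = 199.7500°C.
In kelvin: 199.7500 + 273.15 = 472.9 K.

472.9 K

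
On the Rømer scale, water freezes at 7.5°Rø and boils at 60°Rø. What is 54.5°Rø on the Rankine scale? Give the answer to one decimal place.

Linear interpolation between the fixed points: C = (54.5 - 7.5) × 100 / (60 - 7.5) = 89.5238°C.
Then 89.5238 × 1.8 + 491.67 = 652.8°R.

652.8°R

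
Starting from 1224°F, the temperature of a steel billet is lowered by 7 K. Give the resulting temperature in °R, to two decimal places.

1671.07°R

Initial temperature in Celsius: (1224 - 32) × 5/9 = 662.2222°C.
The 7 K change is an interval; Kelvin and Celsius degrees are the same size, so ΔC = -7°C.
Final Celsius temperature: 662.2222 - 7.0000 = 655.2222°C.
In Rankine: 655.2222 × 1.8 + 491.67 = 1671.07°R.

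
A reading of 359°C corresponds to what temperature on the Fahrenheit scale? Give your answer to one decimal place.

678.2°F

In Fahrenheit: 359.0000 × 1.8 + 32 = 678.2°F.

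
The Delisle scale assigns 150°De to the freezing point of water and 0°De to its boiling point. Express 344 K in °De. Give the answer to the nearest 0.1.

First in Celsius: 344 - 273.15 = 70.8500°C.
Linearly onto the Delisle scale: 150 + (70.8500 / 100) × (0 - 150) = 43.7°De.

43.7°De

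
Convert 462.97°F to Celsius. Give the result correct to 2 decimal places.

In Celsius: (462.97 - 32) × 5/9 = 239.4278°C.

239.43°C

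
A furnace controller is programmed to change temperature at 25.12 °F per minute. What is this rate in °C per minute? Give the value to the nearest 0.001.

The quantity depends on a temperature interval, so only the ratio of degree sizes applies; the offset between the scales is irrelevant.
A change of 1°F is a change of 5/9°C, so 25.12 × 5/9 = 13.956.

13.956 °C/minute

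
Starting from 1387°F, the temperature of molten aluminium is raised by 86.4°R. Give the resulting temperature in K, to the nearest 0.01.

Initial temperature in Celsius: (1387 - 32) × 5/9 = 752.7778°C.
The 86.4°R change is an interval, so only the factor 5/9 applies: +86.4 × 5/9 = +48.0000°C.
Final Celsius temperature: 752.7778 + 48.0000 = 800.7778°C.
In kelvin: 800.7778 + 273.15 = 1073.93 K.

1073.93 K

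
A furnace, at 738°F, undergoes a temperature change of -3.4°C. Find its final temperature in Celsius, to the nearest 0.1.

Initial temperature in Celsius: (738 - 32) × 5/9 = 392.2222°C.
Final Celsius temperature: 392.2222 - 3.4000 = 388.8222°C.

388.8°C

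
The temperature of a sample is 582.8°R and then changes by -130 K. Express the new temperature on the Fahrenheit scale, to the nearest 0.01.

Initial temperature in Celsius: (582.8 - 491.67) × 5/9 = 50.6278°C.
The 130 K change is an interval; Kelvin and Celsius degrees are the same size, so ΔC = -130°C.
Final Celsius temperature: 50.6278 - 130.0000 = -79.3722°C.
In Fahrenheit: -79.3722 × 1.8 + 32 = -110.87°F.

-110.87°F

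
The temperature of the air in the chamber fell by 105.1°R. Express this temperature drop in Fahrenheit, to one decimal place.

Rankine and Fahrenheit degrees are the same size, so the interval is unchanged: 105.1.

105.1°F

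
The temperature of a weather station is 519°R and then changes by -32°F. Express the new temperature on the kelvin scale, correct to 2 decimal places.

Initial temperature in Celsius: (519 - 491.67) × 5/9 = 15.1833°C.
The 32°F change is an interval, so only the factor 5/9 applies: -32 × 5/9 = -17.7778°C.
Final Celsius temperature: 15.1833 - 17.7778 = -2.5944°C.
In kelvin: -2.5944 + 273.15 = 270.56 K.

270.56 K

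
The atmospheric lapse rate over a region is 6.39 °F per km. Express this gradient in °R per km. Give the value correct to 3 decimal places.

6.390 °R/km

The quantity depends on a temperature interval, so only the ratio of degree sizes applies; the offset between the scales is irrelevant.
A change of 1°F is a change of 1°R, so 6.39 × 1 = 6.390.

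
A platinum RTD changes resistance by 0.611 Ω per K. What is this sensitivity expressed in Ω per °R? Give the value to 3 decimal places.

0.339 Ω per °R

The quantity depends on a temperature interval, so only the ratio of degree sizes applies; the offset between the scales is irrelevant.
A change of 1°R is a change of 5/9 K, so per °R the value is 0.611 × 5/9 = 0.339.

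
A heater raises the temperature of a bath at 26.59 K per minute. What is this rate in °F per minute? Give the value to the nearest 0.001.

The quantity depends on a temperature interval, so only the ratio of degree sizes applies; the offset between the scales is irrelevant.
A change of 1 K is a change of 1.8°F, so 26.59 × 1.8 = 47.862.

47.862 °F/minute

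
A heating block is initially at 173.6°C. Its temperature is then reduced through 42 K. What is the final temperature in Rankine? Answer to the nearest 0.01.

728.55°R

The 42 K change is an interval; Kelvin and Celsius degrees are the same size, so ΔC = -42°C.
Final Celsius temperature: 173.6000 - 42.0000 = 131.6000°C.
In Rankine: 131.6000 × 1.8 + 491.67 = 728.55°R.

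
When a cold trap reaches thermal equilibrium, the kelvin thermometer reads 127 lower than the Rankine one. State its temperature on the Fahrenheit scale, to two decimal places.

Let x be the Rankine reading; then the kelvin reading is 5/9·x.
(5/9·x) - x = -127  ⇒  (-4/9)·x = -127  ⇒  x = 285.7500°R.
In Celsius: (285.75 - 491.67) × 5/9 = -114.4000°C.
In Fahrenheit: -114.4000 × 1.8 + 32 = -173.92°F.

-173.92°F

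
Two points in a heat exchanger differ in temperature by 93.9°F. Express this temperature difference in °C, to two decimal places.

52.17°C

An interval of 1°F corresponds to 5/9°C.
93.9 × 5/9 = 52.17.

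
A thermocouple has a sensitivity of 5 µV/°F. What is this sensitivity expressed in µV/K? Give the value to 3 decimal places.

Since only a temperature interval is involved, the additive offset between the scales drops out.
A change of 1 K is a change of 1.8°F, so per K the value is 5 × 1.8 = 9.000.

9.000 µV/K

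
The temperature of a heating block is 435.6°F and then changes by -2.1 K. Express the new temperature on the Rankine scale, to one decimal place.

891.5°R

Initial temperature in Celsius: (435.6 - 32) × 5/9 = 224.2222°C.
The 2.1 K change is an interval; Kelvin and Celsius degrees are the same size, so ΔC = -2.1°C.
Final Celsius temperature: 224.2222 - 2.1000 = 222.1222°C.
In Rankine: 222.1222 × 1.8 + 491.67 = 891.5°R.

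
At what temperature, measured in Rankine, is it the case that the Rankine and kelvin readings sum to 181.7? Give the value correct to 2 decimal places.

Let R be the Rankine reading. The kelvin reading is K = 5/9·R.
Require R + K = 181.7: (14/9)·R = 181.7.
R = (181.7) / (14/9) = 116.81.

116.81°R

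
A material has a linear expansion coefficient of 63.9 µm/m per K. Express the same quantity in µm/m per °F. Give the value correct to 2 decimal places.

35.50 µm/m per °F

Since only a temperature interval is involved, the additive offset between the scales drops out.
A change of 1°F is a change of 5/9 K, so per °F the value is 63.9 × 5/9 = 35.50.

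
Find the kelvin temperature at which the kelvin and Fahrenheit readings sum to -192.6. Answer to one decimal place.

Let K be the kelvin reading. The Fahrenheit reading is F = 1.8·K - 459.67.
Require K + F = -192.6: (2.8)·K - 459.67 = -192.6.
K = (-192.6 + 459.67) / (2.8) = 95.4.

95.4 K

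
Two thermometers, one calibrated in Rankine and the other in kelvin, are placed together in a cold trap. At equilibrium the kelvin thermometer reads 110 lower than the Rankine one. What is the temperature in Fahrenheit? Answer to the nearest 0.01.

Let x be the Rankine reading; then the kelvin reading is 5/9·x.
(5/9·x) - x = -110  ⇒  (-4/9)·x = -110  ⇒  x = 247.5000°R.
In Celsius: (247.5 - 491.67) × 5/9 = -135.6500°C.
In Fahrenheit: -135.6500 × 1.8 + 32 = -212.17°F.

-212.17°F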